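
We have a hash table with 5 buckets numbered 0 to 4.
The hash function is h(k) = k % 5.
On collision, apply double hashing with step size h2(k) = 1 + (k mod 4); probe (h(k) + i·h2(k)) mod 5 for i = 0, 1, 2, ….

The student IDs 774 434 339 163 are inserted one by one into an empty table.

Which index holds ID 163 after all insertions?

Insert 774: h=4, slot 4 empty => index 4.
Insert 434: h=4, h2=3, slot 4 occupied => index 2.
Insert 339: h=4, h2=4, slot 4 occupied => index 3.
Insert 163: h=3, h2=4, slots 3,2 occupied => index 1.
Table: [∅, 163, 434, 339, 774]

1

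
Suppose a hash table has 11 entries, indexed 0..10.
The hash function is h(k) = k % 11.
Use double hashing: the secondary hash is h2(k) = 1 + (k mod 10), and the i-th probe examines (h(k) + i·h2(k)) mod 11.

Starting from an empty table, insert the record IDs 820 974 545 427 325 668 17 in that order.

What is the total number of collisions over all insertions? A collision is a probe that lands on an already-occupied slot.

Insert 820: h=6, slot 6 empty -> index 6.
Insert 974: h=6, h2=5, slot 6 occupied -> index 0.
Insert 545: h=6, h2=6, slot 6 occupied -> index 1.
Insert 427: h=9, slot 9 empty -> index 9.
Insert 325: h=6, h2=6, slots 6,1 occupied -> index 7.
Insert 668: h=8, slot 8 empty -> index 8.
Insert 17: h=6, h2=8, slot 6 occupied -> index 3.
Table: [974, 545, ∅, 17, ∅, ∅, 820, 325, 668, 427, ∅]

5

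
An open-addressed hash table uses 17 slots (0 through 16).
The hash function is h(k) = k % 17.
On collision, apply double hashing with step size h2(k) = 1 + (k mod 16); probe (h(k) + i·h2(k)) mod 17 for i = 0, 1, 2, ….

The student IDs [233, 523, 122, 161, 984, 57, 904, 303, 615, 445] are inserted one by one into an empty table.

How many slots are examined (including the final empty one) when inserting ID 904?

233 hashes to 12; slot 12 is free -> place at 12.
523 hashes to 13; slot 13 is free -> place at 13.
122 hashes to 3; slot 3 is free -> place at 3.
161 hashes to 8; slot 8 is free -> place at 8.
984 hashes to 15; slot 15 is free -> place at 15.
57 hashes to 6; slot 6 is free -> place at 6.
904 hashes to 3, h2=9; 3,12 taken -> place at 4.
303 hashes to 14; slot 14 is free -> place at 14.
615 hashes to 3, h2=8; 3 taken -> place at 11.
445 hashes to 3, h2=14; 3 taken -> place at 0.
Table: [445, —, —, 122, 904, —, 57, —, 161, —, —, 615, 233, 523, 303, 984, —]

3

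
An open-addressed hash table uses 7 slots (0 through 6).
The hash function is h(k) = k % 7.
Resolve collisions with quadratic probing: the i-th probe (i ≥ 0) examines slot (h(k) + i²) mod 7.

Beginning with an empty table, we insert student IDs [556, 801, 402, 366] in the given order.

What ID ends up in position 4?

801

556 hashes to 3; slot 3 is free → place at 3.
801 hashes to 3; 3 taken → place at 4.
402 hashes to 3; 3,4 taken → place at 0.
366 hashes to 2; slot 2 is free → place at 2.
Table: [402, ., 366, 556, 801, ., .]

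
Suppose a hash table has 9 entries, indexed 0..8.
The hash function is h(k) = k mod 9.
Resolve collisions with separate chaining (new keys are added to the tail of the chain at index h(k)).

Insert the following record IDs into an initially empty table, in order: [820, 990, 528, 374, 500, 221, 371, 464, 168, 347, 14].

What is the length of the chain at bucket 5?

6

Insert 820: h=1, bucket 1 empty -> new chain.
Insert 990: h=0, bucket 0 empty -> new chain.
Insert 528: h=6, bucket 6 empty -> new chain.
Insert 374: h=5, bucket 5 empty -> new chain.
Insert 500: h=5, bucket 5 nonempty -> append to chain.
Insert 221: h=5, bucket 5 nonempty -> append to chain.
Insert 371: h=2, bucket 2 empty -> new chain.
Insert 464: h=5, bucket 5 nonempty -> append to chain.
Insert 168: h=6, bucket 6 nonempty -> append to chain.
Insert 347: h=5, bucket 5 nonempty -> append to chain.
Insert 14: h=5, bucket 5 nonempty -> append to chain.
Final buckets:
0: 990
1: 820
2: 371
3: -
4: -
5: 374 -> 500 -> 221 -> 464 -> 347 -> 14
6: 528 -> 168
7: -
8: -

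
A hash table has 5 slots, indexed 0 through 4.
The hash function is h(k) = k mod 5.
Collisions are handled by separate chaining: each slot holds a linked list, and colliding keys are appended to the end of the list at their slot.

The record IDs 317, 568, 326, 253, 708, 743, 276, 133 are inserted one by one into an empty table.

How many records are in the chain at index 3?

5

Insert 317: h=2, bucket 2 empty → new chain.
Insert 568: h=3, bucket 3 empty → new chain.
Insert 326: h=1, bucket 1 empty → new chain.
Insert 253: h=3, bucket 3 nonempty → append to chain.
Insert 708: h=3, bucket 3 nonempty → append to chain.
Insert 743: h=3, bucket 3 nonempty → append to chain.
Insert 276: h=1, bucket 1 nonempty → append to chain.
Insert 133: h=3, bucket 3 nonempty → append to chain.
Final buckets:
0: .
1: 326 -> 276
2: 317
3: 568 -> 253 -> 708 -> 743 -> 133
4: .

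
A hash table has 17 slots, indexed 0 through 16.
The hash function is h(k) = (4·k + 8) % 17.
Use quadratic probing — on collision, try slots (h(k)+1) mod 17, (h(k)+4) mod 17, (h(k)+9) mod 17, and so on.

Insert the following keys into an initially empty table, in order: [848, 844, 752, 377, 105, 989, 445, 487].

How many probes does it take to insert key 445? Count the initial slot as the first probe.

848 hashes to 0; slot 0 is free -> place at 0.
844 hashes to 1; slot 1 is free -> place at 1.
752 hashes to 7; slot 7 is free -> place at 7.
377 hashes to 3; slot 3 is free -> place at 3.
105 hashes to 3; 3 taken -> place at 4.
989 hashes to 3; 3,4,7 taken -> place at 12.
445 hashes to 3; 3,4,7,12 taken -> place at 2.
487 hashes to 1; 1,2 taken -> place at 5.
Table: [848, 844, 445, 377, 105, 487, -, 752, -, -, -, -, 989, -, -, -, -]

5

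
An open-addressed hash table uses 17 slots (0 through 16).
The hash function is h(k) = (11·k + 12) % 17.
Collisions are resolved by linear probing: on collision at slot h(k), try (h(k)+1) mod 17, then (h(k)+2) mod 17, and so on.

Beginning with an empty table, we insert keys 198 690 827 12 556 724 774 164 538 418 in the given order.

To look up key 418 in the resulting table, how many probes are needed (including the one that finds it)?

3

198: h=14 -> slot 14
690: h=3 -> slot 3
827: h=14, probe 14,15 -> slot 15
12: h=8 -> slot 8
556: h=8, probe 8,9 -> slot 9
724: h=3, probe 3,4 -> slot 4
774: h=9, probe 9,10 -> slot 10
164: h=14, probe 14,15,16 -> slot 16
538: h=14, probe 14,15,16,0 -> slot 0
418: h=3, probe 3,4,5 -> slot 5
Table: [538, —, —, 690, 724, 418, —, —, 12, 556, 774, —, —, —, 198, 827, 164]
Lookup 418: h=3, probe 3,4,5 → found at 5.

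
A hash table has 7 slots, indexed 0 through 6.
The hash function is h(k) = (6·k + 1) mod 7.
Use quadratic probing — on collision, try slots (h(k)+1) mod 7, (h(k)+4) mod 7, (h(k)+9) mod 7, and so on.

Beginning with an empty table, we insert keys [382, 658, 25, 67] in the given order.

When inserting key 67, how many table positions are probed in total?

382 hashes to 4; slot 4 is free => place at 4.
658 hashes to 1; slot 1 is free => place at 1.
25 hashes to 4; 4 taken => place at 5.
67 hashes to 4; 4,5,1 taken => place at 6.
Table: [-, 658, -, -, 382, 25, 67]

4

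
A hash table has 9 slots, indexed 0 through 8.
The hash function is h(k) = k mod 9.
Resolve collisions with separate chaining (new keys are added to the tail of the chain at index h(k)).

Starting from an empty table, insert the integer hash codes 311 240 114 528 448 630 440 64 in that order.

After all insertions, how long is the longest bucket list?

Insert 311: h=5, bucket 5 empty → new chain.
Insert 240: h=6, bucket 6 empty → new chain.
Insert 114: h=6, bucket 6 nonempty → append to chain.
Insert 528: h=6, bucket 6 nonempty → append to chain.
Insert 448: h=7, bucket 7 empty → new chain.
Insert 630: h=0, bucket 0 empty → new chain.
Insert 440: h=8, bucket 8 empty → new chain.
Insert 64: h=1, bucket 1 empty → new chain.
Final buckets:
0: 630
1: 64
2: .
3: .
4: .
5: 311
6: 240 -> 114 -> 528
7: 448
8: 440

3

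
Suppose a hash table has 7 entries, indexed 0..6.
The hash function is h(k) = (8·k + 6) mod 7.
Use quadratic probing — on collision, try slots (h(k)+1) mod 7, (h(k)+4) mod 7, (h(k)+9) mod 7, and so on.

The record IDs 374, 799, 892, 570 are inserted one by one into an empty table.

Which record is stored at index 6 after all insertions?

374: h=2 => slot 2
799: h=0 => slot 0
892: h=2, probe 2,3 => slot 3
570: h=2, probe 2,3,6 => slot 6
Table: [799, ∅, 374, 892, ∅, ∅, 570]

570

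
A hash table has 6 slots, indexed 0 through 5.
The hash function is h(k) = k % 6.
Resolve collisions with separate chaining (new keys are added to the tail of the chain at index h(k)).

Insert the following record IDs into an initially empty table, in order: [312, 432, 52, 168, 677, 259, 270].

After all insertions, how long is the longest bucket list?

4

Insert 312: h=0, bucket 0 empty -> new chain.
Insert 432: h=0, bucket 0 nonempty -> append to chain.
Insert 52: h=4, bucket 4 empty -> new chain.
Insert 168: h=0, bucket 0 nonempty -> append to chain.
Insert 677: h=5, bucket 5 empty -> new chain.
Insert 259: h=1, bucket 1 empty -> new chain.
Insert 270: h=0, bucket 0 nonempty -> append to chain.
Final buckets:
0: 312 -> 432 -> 168 -> 270
1: 259
2: —
3: —
4: 52
5: 677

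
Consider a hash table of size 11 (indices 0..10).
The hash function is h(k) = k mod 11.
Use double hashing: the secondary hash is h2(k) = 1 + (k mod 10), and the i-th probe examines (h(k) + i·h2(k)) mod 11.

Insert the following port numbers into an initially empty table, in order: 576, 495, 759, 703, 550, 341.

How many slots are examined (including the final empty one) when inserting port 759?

576: h=4 -> slot 4
495: h=0 -> slot 0
759: h=0, h2=10, probe 0,10 -> slot 10
703: h=10, h2=4, probe 10,3 -> slot 3
550: h=0, h2=1, probe 0,1 -> slot 1
341: h=0, h2=2, probe 0,2 -> slot 2
Table: [495, 550, 341, 703, 576, ∅, ∅, ∅, ∅, ∅, 759]

2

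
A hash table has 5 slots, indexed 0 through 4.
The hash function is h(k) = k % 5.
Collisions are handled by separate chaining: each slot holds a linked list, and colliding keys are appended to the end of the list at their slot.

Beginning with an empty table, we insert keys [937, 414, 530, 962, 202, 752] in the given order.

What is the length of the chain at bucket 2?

4

Insert 937: h=2, bucket 2 empty -> new chain.
Insert 414: h=4, bucket 4 empty -> new chain.
Insert 530: h=0, bucket 0 empty -> new chain.
Insert 962: h=2, bucket 2 nonempty -> append to chain.
Insert 202: h=2, bucket 2 nonempty -> append to chain.
Insert 752: h=2, bucket 2 nonempty -> append to chain.
Final buckets:
0: 530
1: -
2: 937 -> 962 -> 202 -> 752
3: -
4: 414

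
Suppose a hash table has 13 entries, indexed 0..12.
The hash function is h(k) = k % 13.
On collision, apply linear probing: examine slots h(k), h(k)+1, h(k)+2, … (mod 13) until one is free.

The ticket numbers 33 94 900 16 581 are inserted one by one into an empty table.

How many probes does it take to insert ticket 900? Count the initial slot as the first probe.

33: h=7 => slot 7
94: h=3 => slot 3
900: h=3, probe 3,4 => slot 4
16: h=3, probe 3,4,5 => slot 5
581: h=9 => slot 9
Table: [∅, ∅, ∅, 94, 900, 16, ∅, 33, ∅, 581, ∅, ∅, ∅]

2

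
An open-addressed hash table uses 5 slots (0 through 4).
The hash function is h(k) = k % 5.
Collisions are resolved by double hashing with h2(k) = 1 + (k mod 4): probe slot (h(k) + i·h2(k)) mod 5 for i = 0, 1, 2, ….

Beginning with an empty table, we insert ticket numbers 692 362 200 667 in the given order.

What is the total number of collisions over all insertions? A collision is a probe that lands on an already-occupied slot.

5

Insert 692: h=2, slot 2 empty → index 2.
Insert 362: h=2, h2=3, slot 2 occupied → index 0.
Insert 200: h=0, h2=1, slot 0 occupied → index 1.
Insert 667: h=2, h2=4, slots 2,1,0 occupied → index 4.
Table: [362, 200, 692, ., 667]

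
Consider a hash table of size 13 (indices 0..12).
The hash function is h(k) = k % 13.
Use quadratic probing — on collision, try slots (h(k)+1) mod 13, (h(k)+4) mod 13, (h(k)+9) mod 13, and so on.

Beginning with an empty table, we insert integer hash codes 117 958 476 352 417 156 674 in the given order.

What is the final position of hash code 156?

4

117: h=0 => slot 0
958: h=9 => slot 9
476: h=8 => slot 8
352: h=1 => slot 1
417: h=1, probe 1,2 => slot 2
156: h=0, probe 0,1,4 => slot 4
674: h=11 => slot 11
Table: [117, 352, 417, -, 156, -, -, -, 476, 958, -, 674, -]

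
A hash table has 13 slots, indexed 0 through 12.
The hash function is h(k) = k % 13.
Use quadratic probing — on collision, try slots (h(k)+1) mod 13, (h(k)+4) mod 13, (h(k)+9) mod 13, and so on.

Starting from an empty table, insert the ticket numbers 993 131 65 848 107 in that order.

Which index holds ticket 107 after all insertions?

993: h=5 → slot 5
131: h=1 → slot 1
65: h=0 → slot 0
848: h=3 → slot 3
107: h=3, probe 3,4 → slot 4
Table: [65, 131, ∅, 848, 107, 993, ∅, ∅, ∅, ∅, ∅, ∅, ∅]

4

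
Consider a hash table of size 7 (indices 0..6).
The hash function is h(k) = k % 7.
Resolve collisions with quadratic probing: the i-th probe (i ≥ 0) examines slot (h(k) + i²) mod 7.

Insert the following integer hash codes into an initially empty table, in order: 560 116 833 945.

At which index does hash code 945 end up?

560: h=0 → slot 0
116: h=4 → slot 4
833: h=0, probe 0,1 → slot 1
945: h=0, probe 0,1,4,2 → slot 2
Table: [560, 833, 945, —, 116, —, —]

2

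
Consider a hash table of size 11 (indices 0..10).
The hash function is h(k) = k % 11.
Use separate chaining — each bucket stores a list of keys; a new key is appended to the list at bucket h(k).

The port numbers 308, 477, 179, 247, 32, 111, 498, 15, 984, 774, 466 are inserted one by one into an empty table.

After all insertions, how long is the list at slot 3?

308 -> bucket 0
477 -> bucket 4
179 -> bucket 3
247 -> bucket 5
32 -> bucket 10
111 -> bucket 1
498 -> bucket 3 (collision)
15 -> bucket 4 (collision)
984 -> bucket 5 (collision)
774 -> bucket 4 (collision)
466 -> bucket 4 (collision)
Final buckets:
0: 308
1: 111
2: -
3: 179 -> 498
4: 477 -> 15 -> 774 -> 466
5: 247 -> 984
6: -
7: -
8: -
9: -
10: 32

2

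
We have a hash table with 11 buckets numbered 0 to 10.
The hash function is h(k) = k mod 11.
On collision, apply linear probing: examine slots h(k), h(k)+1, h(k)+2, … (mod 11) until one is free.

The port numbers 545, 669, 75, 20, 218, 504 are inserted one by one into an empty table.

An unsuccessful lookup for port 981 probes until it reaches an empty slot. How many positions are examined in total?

2

545 hashes to 6; slot 6 is free -> place at 6.
669 hashes to 9; slot 9 is free -> place at 9.
75 hashes to 9; 9 taken -> place at 10.
20 hashes to 9; 9,10 taken -> place at 0.
218 hashes to 9; 9,10,0 taken -> place at 1.
504 hashes to 9; 9,10,0,1 taken -> place at 2.
Table: [20, 218, 504, —, —, —, 545, —, —, 669, 75]
Lookup 981: h=2, probe 2,3 → slot 3 empty, not found.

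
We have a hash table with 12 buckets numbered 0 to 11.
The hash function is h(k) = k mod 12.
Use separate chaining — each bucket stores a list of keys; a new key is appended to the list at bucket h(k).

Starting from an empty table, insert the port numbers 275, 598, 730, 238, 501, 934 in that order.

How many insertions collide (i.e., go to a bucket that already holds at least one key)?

3

275 → bucket 11
598 → bucket 10
730 → bucket 10 (collision)
238 → bucket 10 (collision)
501 → bucket 9
934 → bucket 10 (collision)
Final buckets:
0: —
1: —
2: —
3: —
4: —
5: —
6: —
7: —
8: —
9: 501
10: 598 -> 730 -> 238 -> 934
11: 275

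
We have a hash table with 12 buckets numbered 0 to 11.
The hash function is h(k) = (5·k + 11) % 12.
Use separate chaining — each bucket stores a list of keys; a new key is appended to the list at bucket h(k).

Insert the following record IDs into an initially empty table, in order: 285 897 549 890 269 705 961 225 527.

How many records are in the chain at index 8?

Insert 285: h=8, bucket 8 empty -> new chain.
Insert 897: h=8, bucket 8 nonempty -> append to chain.
Insert 549: h=8, bucket 8 nonempty -> append to chain.
Insert 890: h=9, bucket 9 empty -> new chain.
Insert 269: h=0, bucket 0 empty -> new chain.
Insert 705: h=8, bucket 8 nonempty -> append to chain.
Insert 961: h=4, bucket 4 empty -> new chain.
Insert 225: h=8, bucket 8 nonempty -> append to chain.
Insert 527: h=6, bucket 6 empty -> new chain.
Final buckets:
0: 269
1: -
2: -
3: -
4: 961
5: -
6: 527
7: -
8: 285 -> 897 -> 549 -> 705 -> 225
9: 890
10: -
11: -

5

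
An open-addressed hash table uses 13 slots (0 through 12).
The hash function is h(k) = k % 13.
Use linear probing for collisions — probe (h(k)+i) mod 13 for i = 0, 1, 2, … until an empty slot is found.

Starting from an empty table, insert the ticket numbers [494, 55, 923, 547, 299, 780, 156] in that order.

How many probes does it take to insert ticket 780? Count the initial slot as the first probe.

Insert 494: h=0, slot 0 empty -> index 0.
Insert 55: h=3, slot 3 empty -> index 3.
Insert 923: h=0, slot 0 occupied -> index 1.
Insert 547: h=1, slot 1 occupied -> index 2.
Insert 299: h=0, slots 0,1,2,3 occupied -> index 4.
Insert 780: h=0, slots 0,1,2,3,4 occupied -> index 5.
Insert 156: h=0, slots 0,1,2,3,4,5 occupied -> index 6.
Table: [494, 923, 547, 55, 299, 780, 156, ., ., ., ., ., .]

6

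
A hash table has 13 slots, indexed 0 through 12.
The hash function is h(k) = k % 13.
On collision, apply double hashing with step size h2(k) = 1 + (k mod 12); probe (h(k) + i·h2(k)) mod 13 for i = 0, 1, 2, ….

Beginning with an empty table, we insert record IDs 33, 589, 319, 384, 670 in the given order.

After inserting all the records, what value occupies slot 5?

670

33: h=7 → slot 7
589: h=4 → slot 4
319: h=7, h2=8, probe 7,2 → slot 2
384: h=7, h2=1, probe 7,8 → slot 8
670: h=7, h2=11, probe 7,5 → slot 5
Table: [_, _, 319, _, 589, 670, _, 33, 384, _, _, _, _]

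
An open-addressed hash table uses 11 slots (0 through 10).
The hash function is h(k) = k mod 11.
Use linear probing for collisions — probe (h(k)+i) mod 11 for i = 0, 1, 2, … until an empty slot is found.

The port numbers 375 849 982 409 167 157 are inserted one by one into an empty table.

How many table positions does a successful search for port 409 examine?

3

375: h=1 => slot 1
849: h=2 => slot 2
982: h=3 => slot 3
409: h=2, probe 2,3,4 => slot 4
167: h=2, probe 2,3,4,5 => slot 5
157: h=3, probe 3,4,5,6 => slot 6
Table: [_, 375, 849, 982, 409, 167, 157, _, _, _, _]
Lookup 409: h=2, probe 2,3,4 → found at 4.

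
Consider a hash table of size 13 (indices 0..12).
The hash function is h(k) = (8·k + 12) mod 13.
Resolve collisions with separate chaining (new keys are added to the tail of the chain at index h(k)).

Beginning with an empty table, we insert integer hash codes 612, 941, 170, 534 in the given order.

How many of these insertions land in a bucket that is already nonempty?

612 → bucket 7
941 → bucket 0
170 → bucket 7 (collision)
534 → bucket 7 (collision)
Final buckets:
0: 941
1: ∅
2: ∅
3: ∅
4: ∅
5: ∅
6: ∅
7: 612 -> 170 -> 534
8: ∅
9: ∅
10: ∅
11: ∅
12: ∅

2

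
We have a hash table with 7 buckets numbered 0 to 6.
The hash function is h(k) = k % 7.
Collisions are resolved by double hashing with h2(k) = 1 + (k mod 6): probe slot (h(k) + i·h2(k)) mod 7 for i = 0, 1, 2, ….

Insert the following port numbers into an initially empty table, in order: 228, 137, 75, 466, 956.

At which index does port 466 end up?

2

Insert 228: h=4, slot 4 empty → index 4.
Insert 137: h=4, h2=6, slot 4 occupied → index 3.
Insert 75: h=5, slot 5 empty → index 5.
Insert 466: h=4, h2=5, slot 4 occupied → index 2.
Insert 956: h=4, h2=3, slot 4 occupied → index 0.
Table: [956, ., 466, 137, 228, 75, .]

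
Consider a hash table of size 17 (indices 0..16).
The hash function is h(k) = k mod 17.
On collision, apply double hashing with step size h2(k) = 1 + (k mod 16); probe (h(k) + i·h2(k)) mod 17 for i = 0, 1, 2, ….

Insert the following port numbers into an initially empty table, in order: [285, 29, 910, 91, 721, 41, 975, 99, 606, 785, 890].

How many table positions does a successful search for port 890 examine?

Insert 285: h=13, slot 13 empty -> index 13.
Insert 29: h=12, slot 12 empty -> index 12.
Insert 910: h=9, slot 9 empty -> index 9.
Insert 91: h=6, slot 6 empty -> index 6.
Insert 721: h=7, slot 7 empty -> index 7.
Insert 41: h=7, h2=10, slot 7 occupied -> index 0.
Insert 975: h=6, h2=16, slot 6 occupied -> index 5.
Insert 99: h=14, slot 14 empty -> index 14.
Insert 606: h=11, slot 11 empty -> index 11.
Insert 785: h=3, slot 3 empty -> index 3.
Insert 890: h=6, h2=11, slots 6,0,11,5 occupied -> index 16.
Table: [41, ., ., 785, ., 975, 91, 721, ., 910, ., 606, 29, 285, 99, ., 890]
Lookup 890: h=6, h2=11, probe 6,0,11,5,16 → found at 16.

5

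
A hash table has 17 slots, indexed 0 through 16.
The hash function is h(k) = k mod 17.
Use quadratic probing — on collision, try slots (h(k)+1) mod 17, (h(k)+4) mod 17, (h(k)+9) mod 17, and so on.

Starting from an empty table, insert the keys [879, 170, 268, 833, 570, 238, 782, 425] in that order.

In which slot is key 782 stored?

879: h=12 → slot 12
170: h=0 → slot 0
268: h=13 → slot 13
833: h=0, probe 0,1 → slot 1
570: h=9 → slot 9
238: h=0, probe 0,1,4 → slot 4
782: h=0, probe 0,1,4,9,16 → slot 16
425: h=0, probe 0,1,4,9,16,8 → slot 8
Table: [170, 833, _, _, 238, _, _, _, 425, 570, _, _, 879, 268, _, _, 782]

16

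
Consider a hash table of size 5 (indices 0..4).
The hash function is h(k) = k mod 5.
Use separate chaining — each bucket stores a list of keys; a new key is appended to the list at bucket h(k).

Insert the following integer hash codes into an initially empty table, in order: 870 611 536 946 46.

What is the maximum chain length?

870 -> bucket 0
611 -> bucket 1
536 -> bucket 1 (collision)
946 -> bucket 1 (collision)
46 -> bucket 1 (collision)
Final buckets:
0: 870
1: 611 -> 536 -> 946 -> 46
2: ∅
3: ∅
4: ∅

4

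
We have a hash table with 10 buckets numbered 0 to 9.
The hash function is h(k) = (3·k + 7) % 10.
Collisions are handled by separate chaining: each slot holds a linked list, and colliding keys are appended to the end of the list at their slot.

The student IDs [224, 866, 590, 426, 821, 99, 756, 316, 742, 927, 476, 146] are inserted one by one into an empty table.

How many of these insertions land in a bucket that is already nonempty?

Insert 224: h=9, bucket 9 empty → new chain.
Insert 866: h=5, bucket 5 empty → new chain.
Insert 590: h=7, bucket 7 empty → new chain.
Insert 426: h=5, bucket 5 nonempty → append to chain.
Insert 821: h=0, bucket 0 empty → new chain.
Insert 99: h=4, bucket 4 empty → new chain.
Insert 756: h=5, bucket 5 nonempty → append to chain.
Insert 316: h=5, bucket 5 nonempty → append to chain.
Insert 742: h=3, bucket 3 empty → new chain.
Insert 927: h=8, bucket 8 empty → new chain.
Insert 476: h=5, bucket 5 nonempty → append to chain.
Insert 146: h=5, bucket 5 nonempty → append to chain.
Final buckets:
0: 821
1: _
2: _
3: 742
4: 99
5: 866 -> 426 -> 756 -> 316 -> 476 -> 146
6: _
7: 590
8: 927
9: 224

5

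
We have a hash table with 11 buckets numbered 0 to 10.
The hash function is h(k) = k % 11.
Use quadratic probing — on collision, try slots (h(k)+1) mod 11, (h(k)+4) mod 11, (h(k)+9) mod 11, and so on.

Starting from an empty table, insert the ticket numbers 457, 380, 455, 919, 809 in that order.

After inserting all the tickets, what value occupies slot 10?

Insert 457: h=6, slot 6 empty → index 6.
Insert 380: h=6, slot 6 occupied → index 7.
Insert 455: h=4, slot 4 empty → index 4.
Insert 919: h=6, slots 6,7 occupied → index 10.
Insert 809: h=6, slots 6,7,10,4 occupied → index 0.
Table: [809, ., ., ., 455, ., 457, 380, ., ., 919]

919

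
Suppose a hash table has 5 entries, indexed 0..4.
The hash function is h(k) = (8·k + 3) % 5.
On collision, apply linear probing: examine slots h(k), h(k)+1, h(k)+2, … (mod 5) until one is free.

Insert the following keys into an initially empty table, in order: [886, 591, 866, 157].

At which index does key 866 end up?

886: h=1 → slot 1
591: h=1, probe 1,2 → slot 2
866: h=1, probe 1,2,3 → slot 3
157: h=4 → slot 4
Table: [., 886, 591, 866, 157]

3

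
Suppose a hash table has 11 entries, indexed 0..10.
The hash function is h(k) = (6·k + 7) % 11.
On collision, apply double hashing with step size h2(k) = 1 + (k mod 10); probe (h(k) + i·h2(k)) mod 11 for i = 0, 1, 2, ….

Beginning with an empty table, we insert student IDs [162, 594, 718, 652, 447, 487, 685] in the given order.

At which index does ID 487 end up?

Insert 162: h=0, slot 0 empty => index 0.
Insert 594: h=7, slot 7 empty => index 7.
Insert 718: h=3, slot 3 empty => index 3.
Insert 652: h=3, h2=3, slot 3 occupied => index 6.
Insert 447: h=5, slot 5 empty => index 5.
Insert 487: h=3, h2=8, slots 3,0 occupied => index 8.
Insert 685: h=3, h2=6, slot 3 occupied => index 9.
Table: [162, ∅, ∅, 718, ∅, 447, 652, 594, 487, 685, ∅]

8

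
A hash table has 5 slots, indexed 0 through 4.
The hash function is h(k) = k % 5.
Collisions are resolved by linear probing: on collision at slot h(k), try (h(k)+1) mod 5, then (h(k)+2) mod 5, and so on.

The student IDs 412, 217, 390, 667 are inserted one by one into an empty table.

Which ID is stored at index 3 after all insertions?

412: h=2 => slot 2
217: h=2, probe 2,3 => slot 3
390: h=0 => slot 0
667: h=2, probe 2,3,4 => slot 4
Table: [390, ., 412, 217, 667]

217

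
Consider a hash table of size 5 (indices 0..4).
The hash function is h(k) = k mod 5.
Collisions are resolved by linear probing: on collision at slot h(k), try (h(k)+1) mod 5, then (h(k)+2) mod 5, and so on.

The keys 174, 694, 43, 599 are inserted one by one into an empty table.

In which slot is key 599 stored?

1

174 hashes to 4; slot 4 is free => place at 4.
694 hashes to 4; 4 taken => place at 0.
43 hashes to 3; slot 3 is free => place at 3.
599 hashes to 4; 4,0 taken => place at 1.
Table: [694, 599, _, 43, 174]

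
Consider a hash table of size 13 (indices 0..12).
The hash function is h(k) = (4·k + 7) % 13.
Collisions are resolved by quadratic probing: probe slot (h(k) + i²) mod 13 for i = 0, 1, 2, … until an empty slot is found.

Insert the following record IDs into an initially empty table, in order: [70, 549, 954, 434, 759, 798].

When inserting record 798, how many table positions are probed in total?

5

70: h=1 -> slot 1
549: h=6 -> slot 6
954: h=1, probe 1,2 -> slot 2
434: h=1, probe 1,2,5 -> slot 5
759: h=1, probe 1,2,5,10 -> slot 10
798: h=1, probe 1,2,5,10,4 -> slot 4
Table: [_, 70, 954, _, 798, 434, 549, _, _, _, 759, _, _]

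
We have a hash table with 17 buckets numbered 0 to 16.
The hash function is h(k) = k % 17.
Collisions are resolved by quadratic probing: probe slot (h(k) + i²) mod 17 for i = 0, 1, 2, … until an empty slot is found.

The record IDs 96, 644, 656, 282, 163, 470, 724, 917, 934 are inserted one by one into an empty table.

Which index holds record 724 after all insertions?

9

96 hashes to 11; slot 11 is free => place at 11.
644 hashes to 15; slot 15 is free => place at 15.
656 hashes to 10; slot 10 is free => place at 10.
282 hashes to 10; 10,11 taken => place at 14.
163 hashes to 10; 10,11,14 taken => place at 2.
470 hashes to 11; 11 taken => place at 12.
724 hashes to 10; 10,11,14,2 taken => place at 9.
917 hashes to 16; slot 16 is free => place at 16.
934 hashes to 16; 16 taken => place at 0.
Table: [934, -, 163, -, -, -, -, -, -, 724, 656, 96, 470, -, 282, 644, 917]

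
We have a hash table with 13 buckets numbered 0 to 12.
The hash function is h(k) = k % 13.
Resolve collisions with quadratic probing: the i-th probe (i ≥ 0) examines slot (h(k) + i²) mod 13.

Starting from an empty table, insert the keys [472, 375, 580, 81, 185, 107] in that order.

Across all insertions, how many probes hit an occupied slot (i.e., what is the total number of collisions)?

472 hashes to 4; slot 4 is free -> place at 4.
375 hashes to 11; slot 11 is free -> place at 11.
580 hashes to 8; slot 8 is free -> place at 8.
81 hashes to 3; slot 3 is free -> place at 3.
185 hashes to 3; 3,4 taken -> place at 7.
107 hashes to 3; 3,4,7 taken -> place at 12.
Table: [_, _, _, 81, 472, _, _, 185, 580, _, _, 375, 107]

5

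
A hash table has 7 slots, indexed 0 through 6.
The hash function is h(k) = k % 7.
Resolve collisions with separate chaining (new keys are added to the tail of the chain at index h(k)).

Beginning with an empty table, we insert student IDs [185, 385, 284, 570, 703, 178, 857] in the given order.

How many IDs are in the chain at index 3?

Insert 185: h=3, bucket 3 empty -> new chain.
Insert 385: h=0, bucket 0 empty -> new chain.
Insert 284: h=4, bucket 4 empty -> new chain.
Insert 570: h=3, bucket 3 nonempty -> append to chain.
Insert 703: h=3, bucket 3 nonempty -> append to chain.
Insert 178: h=3, bucket 3 nonempty -> append to chain.
Insert 857: h=3, bucket 3 nonempty -> append to chain.
Final buckets:
0: 385
1: ∅
2: ∅
3: 185 -> 570 -> 703 -> 178 -> 857
4: 284
5: ∅
6: ∅

5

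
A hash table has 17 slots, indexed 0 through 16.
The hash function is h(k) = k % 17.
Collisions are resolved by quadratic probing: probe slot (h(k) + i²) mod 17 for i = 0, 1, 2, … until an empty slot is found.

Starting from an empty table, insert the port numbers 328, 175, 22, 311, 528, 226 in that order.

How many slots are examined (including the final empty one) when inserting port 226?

328: h=5 -> slot 5
175: h=5, probe 5,6 -> slot 6
22: h=5, probe 5,6,9 -> slot 9
311: h=5, probe 5,6,9,14 -> slot 14
528: h=1 -> slot 1
226: h=5, probe 5,6,9,14,4 -> slot 4
Table: [∅, 528, ∅, ∅, 226, 328, 175, ∅, ∅, 22, ∅, ∅, ∅, ∅, 311, ∅, ∅]

5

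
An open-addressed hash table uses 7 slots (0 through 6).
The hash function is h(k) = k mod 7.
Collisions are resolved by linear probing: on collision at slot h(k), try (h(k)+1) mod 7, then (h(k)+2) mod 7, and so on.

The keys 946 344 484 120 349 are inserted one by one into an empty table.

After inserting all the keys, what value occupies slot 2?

344

Insert 946: h=1, slot 1 empty → index 1.
Insert 344: h=1, slot 1 occupied → index 2.
Insert 484: h=1, slots 1,2 occupied → index 3.
Insert 120: h=1, slots 1,2,3 occupied → index 4.
Insert 349: h=6, slot 6 empty → index 6.
Table: [—, 946, 344, 484, 120, —, 349]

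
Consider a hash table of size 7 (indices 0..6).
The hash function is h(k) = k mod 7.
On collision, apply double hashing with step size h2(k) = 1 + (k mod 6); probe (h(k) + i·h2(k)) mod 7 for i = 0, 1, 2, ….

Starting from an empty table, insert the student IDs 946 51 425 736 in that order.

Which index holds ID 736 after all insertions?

6

946: h=1 -> slot 1
51: h=2 -> slot 2
425: h=5 -> slot 5
736: h=1, h2=5, probe 1,6 -> slot 6
Table: [—, 946, 51, —, —, 425, 736]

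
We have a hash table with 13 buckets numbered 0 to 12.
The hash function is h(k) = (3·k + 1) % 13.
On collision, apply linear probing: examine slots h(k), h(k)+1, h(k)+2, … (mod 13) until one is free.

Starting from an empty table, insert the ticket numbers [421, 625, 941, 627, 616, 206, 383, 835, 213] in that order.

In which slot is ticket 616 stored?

Insert 421: h=3, slot 3 empty → index 3.
Insert 625: h=4, slot 4 empty → index 4.
Insert 941: h=3, slots 3,4 occupied → index 5.
Insert 627: h=10, slot 10 empty → index 10.
Insert 616: h=3, slots 3,4,5 occupied → index 6.
Insert 206: h=8, slot 8 empty → index 8.
Insert 383: h=6, slot 6 occupied → index 7.
Insert 835: h=10, slot 10 occupied → index 11.
Insert 213: h=3, slots 3,4,5,6,7,8 occupied → index 9.
Table: [_, _, _, 421, 625, 941, 616, 383, 206, 213, 627, 835, _]

6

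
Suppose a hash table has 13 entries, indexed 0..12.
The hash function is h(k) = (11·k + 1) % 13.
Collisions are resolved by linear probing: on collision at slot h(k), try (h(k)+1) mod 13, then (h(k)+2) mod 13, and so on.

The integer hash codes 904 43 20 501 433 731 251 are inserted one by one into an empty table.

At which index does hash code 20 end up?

1

Insert 904: h=0, slot 0 empty -> index 0.
Insert 43: h=6, slot 6 empty -> index 6.
Insert 20: h=0, slot 0 occupied -> index 1.
Insert 501: h=0, slots 0,1 occupied -> index 2.
Insert 433: h=6, slot 6 occupied -> index 7.
Insert 731: h=8, slot 8 empty -> index 8.
Insert 251: h=6, slots 6,7,8 occupied -> index 9.
Table: [904, 20, 501, —, —, —, 43, 433, 731, 251, —, —, —]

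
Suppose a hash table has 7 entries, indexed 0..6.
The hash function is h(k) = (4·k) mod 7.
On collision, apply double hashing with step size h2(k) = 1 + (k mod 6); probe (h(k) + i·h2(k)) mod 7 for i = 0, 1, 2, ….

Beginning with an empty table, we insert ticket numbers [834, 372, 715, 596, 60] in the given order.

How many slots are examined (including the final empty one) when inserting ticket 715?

2

Insert 834: h=4, slot 4 empty => index 4.
Insert 372: h=4, h2=1, slot 4 occupied => index 5.
Insert 715: h=4, h2=2, slot 4 occupied => index 6.
Insert 596: h=4, h2=3, slot 4 occupied => index 0.
Insert 60: h=2, slot 2 empty => index 2.
Table: [596, —, 60, —, 834, 372, 715]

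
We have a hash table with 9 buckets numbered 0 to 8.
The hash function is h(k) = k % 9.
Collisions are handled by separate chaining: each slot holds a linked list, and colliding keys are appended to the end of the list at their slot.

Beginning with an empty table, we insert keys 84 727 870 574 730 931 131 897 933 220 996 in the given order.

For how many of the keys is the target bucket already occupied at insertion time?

84 -> bucket 3
727 -> bucket 7
870 -> bucket 6
574 -> bucket 7 (collision)
730 -> bucket 1
931 -> bucket 4
131 -> bucket 5
897 -> bucket 6 (collision)
933 -> bucket 6 (collision)
220 -> bucket 4 (collision)
996 -> bucket 6 (collision)
Final buckets:
0: -
1: 730
2: -
3: 84
4: 931 -> 220
5: 131
6: 870 -> 897 -> 933 -> 996
7: 727 -> 574
8: -

5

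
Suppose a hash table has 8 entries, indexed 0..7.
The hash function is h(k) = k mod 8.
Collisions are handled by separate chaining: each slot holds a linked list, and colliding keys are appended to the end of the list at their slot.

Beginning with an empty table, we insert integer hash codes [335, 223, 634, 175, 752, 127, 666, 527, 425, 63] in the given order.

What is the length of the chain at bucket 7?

335 → bucket 7
223 → bucket 7 (collision)
634 → bucket 2
175 → bucket 7 (collision)
752 → bucket 0
127 → bucket 7 (collision)
666 → bucket 2 (collision)
527 → bucket 7 (collision)
425 → bucket 1
63 → bucket 7 (collision)
Final buckets:
0: 752
1: 425
2: 634 -> 666
3: -
4: -
5: -
6: -
7: 335 -> 223 -> 175 -> 127 -> 527 -> 63

6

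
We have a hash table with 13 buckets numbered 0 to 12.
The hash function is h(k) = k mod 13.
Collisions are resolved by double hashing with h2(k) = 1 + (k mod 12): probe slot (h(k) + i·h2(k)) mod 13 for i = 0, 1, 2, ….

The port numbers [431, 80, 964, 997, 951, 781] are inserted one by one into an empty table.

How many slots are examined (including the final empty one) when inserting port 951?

2

431 hashes to 2; slot 2 is free => place at 2.
80 hashes to 2, h2=9; 2 taken => place at 11.
964 hashes to 2, h2=5; 2 taken => place at 7.
997 hashes to 9; slot 9 is free => place at 9.
951 hashes to 2, h2=4; 2 taken => place at 6.
781 hashes to 1; slot 1 is free => place at 1.
Table: [., 781, 431, ., ., ., 951, 964, ., 997, ., 80, .]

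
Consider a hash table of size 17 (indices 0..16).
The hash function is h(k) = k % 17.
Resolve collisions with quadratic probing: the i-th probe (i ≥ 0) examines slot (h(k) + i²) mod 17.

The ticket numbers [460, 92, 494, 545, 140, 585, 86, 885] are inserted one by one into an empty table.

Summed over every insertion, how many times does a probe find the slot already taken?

11

460 hashes to 1; slot 1 is free -> place at 1.
92 hashes to 7; slot 7 is free -> place at 7.
494 hashes to 1; 1 taken -> place at 2.
545 hashes to 1; 1,2 taken -> place at 5.
140 hashes to 4; slot 4 is free -> place at 4.
585 hashes to 7; 7 taken -> place at 8.
86 hashes to 1; 1,2,5 taken -> place at 10.
885 hashes to 1; 1,2,5,10 taken -> place at 0.
Table: [885, 460, 494, _, 140, 545, _, 92, 585, _, 86, _, _, _, _, _, _]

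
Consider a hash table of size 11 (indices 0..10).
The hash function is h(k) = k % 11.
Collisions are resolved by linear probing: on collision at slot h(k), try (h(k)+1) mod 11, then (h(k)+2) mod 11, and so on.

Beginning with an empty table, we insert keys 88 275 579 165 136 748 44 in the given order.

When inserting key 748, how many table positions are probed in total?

4

88: h=0 → slot 0
275: h=0, probe 0,1 → slot 1
579: h=7 → slot 7
165: h=0, probe 0,1,2 → slot 2
136: h=4 → slot 4
748: h=0, probe 0,1,2,3 → slot 3
44: h=0, probe 0,1,2,3,4,5 → slot 5
Table: [88, 275, 165, 748, 136, 44, _, 579, _, _, _]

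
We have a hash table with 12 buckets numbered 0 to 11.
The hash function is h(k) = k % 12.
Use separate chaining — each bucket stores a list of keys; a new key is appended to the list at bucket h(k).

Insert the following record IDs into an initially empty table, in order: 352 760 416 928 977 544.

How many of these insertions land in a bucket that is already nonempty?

352 -> bucket 4
760 -> bucket 4 (collision)
416 -> bucket 8
928 -> bucket 4 (collision)
977 -> bucket 5
544 -> bucket 4 (collision)
Final buckets:
0: _
1: _
2: _
3: _
4: 352 -> 760 -> 928 -> 544
5: 977
6: _
7: _
8: 416
9: _
10: _
11: _

3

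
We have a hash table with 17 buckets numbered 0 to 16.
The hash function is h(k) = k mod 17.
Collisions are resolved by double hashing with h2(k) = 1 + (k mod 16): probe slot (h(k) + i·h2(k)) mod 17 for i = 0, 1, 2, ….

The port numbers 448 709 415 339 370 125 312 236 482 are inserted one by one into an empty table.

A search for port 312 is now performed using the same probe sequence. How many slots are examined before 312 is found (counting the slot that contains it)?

448: h=6 -> slot 6
709: h=12 -> slot 12
415: h=7 -> slot 7
339: h=16 -> slot 16
370: h=13 -> slot 13
125: h=6, h2=14, probe 6,3 -> slot 3
312: h=6, h2=9, probe 6,15 -> slot 15
236: h=15, h2=13, probe 15,11 -> slot 11
482: h=6, h2=3, probe 6,9 -> slot 9
Table: [∅, ∅, ∅, 125, ∅, ∅, 448, 415, ∅, 482, ∅, 236, 709, 370, ∅, 312, 339]
Lookup 312: h=6, h2=9, probe 6,15 → found at 15.

2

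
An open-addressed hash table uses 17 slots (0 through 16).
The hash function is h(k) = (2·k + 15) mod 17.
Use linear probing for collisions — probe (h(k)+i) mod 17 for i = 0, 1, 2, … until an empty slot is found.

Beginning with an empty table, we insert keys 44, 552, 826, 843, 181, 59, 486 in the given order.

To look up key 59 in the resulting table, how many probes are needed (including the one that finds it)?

44: h=1 → slot 1
552: h=14 → slot 14
826: h=1, probe 1,2 → slot 2
843: h=1, probe 1,2,3 → slot 3
181: h=3, probe 3,4 → slot 4
59: h=14, probe 14,15 → slot 15
486: h=1, probe 1,2,3,4,5 → slot 5
Table: [-, 44, 826, 843, 181, 486, -, -, -, -, -, -, -, -, 552, 59, -]
Lookup 59: h=14, probe 14,15 → found at 15.

2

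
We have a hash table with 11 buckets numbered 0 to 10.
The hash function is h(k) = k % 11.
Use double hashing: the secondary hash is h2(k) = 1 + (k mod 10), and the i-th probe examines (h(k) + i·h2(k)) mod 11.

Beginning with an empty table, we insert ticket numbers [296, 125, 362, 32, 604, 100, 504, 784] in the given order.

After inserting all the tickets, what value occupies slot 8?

784

Insert 296: h=10, slot 10 empty => index 10.
Insert 125: h=4, slot 4 empty => index 4.
Insert 362: h=10, h2=3, slot 10 occupied => index 2.
Insert 32: h=10, h2=3, slots 10,2 occupied => index 5.
Insert 604: h=10, h2=5, slots 10,4 occupied => index 9.
Insert 100: h=1, slot 1 empty => index 1.
Insert 504: h=9, h2=5, slot 9 occupied => index 3.
Insert 784: h=3, h2=5, slot 3 occupied => index 8.
Table: [—, 100, 362, 504, 125, 32, —, —, 784, 604, 296]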